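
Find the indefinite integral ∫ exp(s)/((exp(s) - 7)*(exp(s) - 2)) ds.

log(exp(s) - 7)/5 - log(exp(s) - 2)/5 + C

Let u = e^s, du = e^s ds.
The integral becomes ∫ du/((u-7)(u-2)); decompose into partial fractions.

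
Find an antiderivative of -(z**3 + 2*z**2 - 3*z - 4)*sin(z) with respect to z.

z**3*cos(z) - 3*z**2*sin(z) + 2*z**2*cos(z) - 4*z*sin(z) - 9*z*cos(z) + 9*sin(z) - 8*cos(z) + C

Use integration by parts with u = z**3 + 2*z**2 - 3*z - 4, dv = -sin(z) dz, so v = cos(z).
Apply parts 3 times (tabular method): alternate signs, differentiate u down to 0, integrate dv up.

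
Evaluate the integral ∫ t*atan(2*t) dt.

t**2*atan(2*t)/2 - t/4 + atan(2*t)/8 + C

Use integration by parts with u = arctan(2*t), dv = t dt.
Then du = 2/(4*t**2 + 1) dt.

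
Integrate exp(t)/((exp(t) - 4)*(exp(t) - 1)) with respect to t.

Let u = e^t, du = e^t dt.
The integral becomes ∫ du/((u-1)(u-4)); decompose into partial fractions.

log(exp(t) - 4)/3 - log(exp(t) - 1)/3 + C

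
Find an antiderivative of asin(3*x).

Use integration by parts with u = arcsin(3*x), dv = dx.
Then du = 3/sqrt(-9*x**2 + 1) dx.

x*asin(3*x) + sqrt(-9*x**2 + 1)/3 + C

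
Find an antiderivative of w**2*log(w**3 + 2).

w**3*log(w**3 + 2)/3 - w**3/3 + 2*log(w**3 + 2)/3 + C

Let u = w**3 + 2, so du = (3*w**2) dw.
The integral becomes (1/3)·∫ log(u) du; integrate by parts with u′=log(u), dv′=du.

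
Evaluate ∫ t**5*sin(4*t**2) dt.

Let u = t², du = 2t dt; rewrite as (1/2)∫ u^2·sin(4u) du.
Now integrate by parts 2 times.

-t**4*cos(4*t**2)/8 + t**2*sin(4*t**2)/16 + cos(4*t**2)/64 + C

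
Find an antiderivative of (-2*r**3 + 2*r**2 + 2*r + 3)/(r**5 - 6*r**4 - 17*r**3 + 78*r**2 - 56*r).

-3*log(r)/56 - 571*log(r - 7)/2310 + log(r - 2)/60 + log(r - 1)/6 + 31*log(r + 4)/264 + C

Factor the denominator: r*(r - 7)*(r - 2)*(r - 1)*(r + 4).
Partial-fraction decomposition: 31/(264*(r + 4)) + 1/(6*(r - 1)) + 1/(60*(r - 2)) - 571/(2310*(r - 7)) - 3/(56*r).
Integrate each term: A/(r−a) contributes A·log|r−a|.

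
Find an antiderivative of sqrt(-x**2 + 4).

Substitute x = 2·sin(θ), so dx = 2·cos(θ) dθ and the radical becomes sqrt(-x**2 + 4) = 2·cos(θ) by the Pythagorean identity.
Integrate the resulting trig expression in θ, then back-substitute θ = asin(x/2), sin(θ) = x/2, cos(θ) = sqrt(-x**2 + 4)/2 (absorbing any constant into C).

x*sqrt(-x**2 + 4)/2 + 2*asin(x/2) + C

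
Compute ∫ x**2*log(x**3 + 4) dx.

Let u = x**3 + 4, so du = (3*x**2) dx.
The integral becomes (1/3)·∫ log(u) du; integrate by parts with u′=log(u), dv′=du.

x**3*log(x**3 + 4)/3 - x**3/3 + 4*log(x**3 + 4)/3 + C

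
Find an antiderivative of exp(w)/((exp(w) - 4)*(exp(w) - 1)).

Let u = e^w, du = e^w dw.
The integral becomes ∫ du/((u-1)(u-4)); decompose into partial fractions.

log(exp(w) - 4)/3 - log(exp(w) - 1)/3 + C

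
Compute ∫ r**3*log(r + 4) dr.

r**4*log(r + 4)/4 - r**4/16 + r**3/3 - 2*r**2 + 16*r - 64*log(r + 4) + C

Use integration by parts with u = log(r + 4), dv = r**3 dr.
Then du = 1/(r + 4) dr and v = r**4/4.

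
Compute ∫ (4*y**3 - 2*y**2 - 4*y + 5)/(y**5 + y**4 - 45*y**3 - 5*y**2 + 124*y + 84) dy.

Factor the denominator: (y - 6)*(y - 2)*(y + 1)**2*(y + 7).
Partial-fraction decomposition: -479/(1404*(y + 7)) + 181/(1764*(y + 1)) + 1/(42*(y + 1)**2) - 7/(108*(y - 2)) + 773/(2548*(y - 6)).
Integrate each term; A/(y−a) gives A·log|y−a|; A/(y−a)² gives −A/(y−a).

773*log(y - 6)/2548 - 7*log(y - 2)/108 + 181*log(y + 1)/1764 - 479*log(y + 7)/1404 - 1/(42*y + 42) + C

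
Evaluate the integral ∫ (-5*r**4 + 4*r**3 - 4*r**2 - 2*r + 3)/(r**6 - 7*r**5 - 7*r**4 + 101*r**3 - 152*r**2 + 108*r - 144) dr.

Factor the denominator: (r - 6)*(r - 3)*(r - 2)*(r + 4)*(r**2 + 1).
Partial-fraction decomposition: 2*(29*r - 48)/(3145*(r**2 + 1)) + 227/(1020*(r + 4)) - 13/(24*(r - 2)) + 8/(5*(r - 3)) - 1923/(1480*(r - 6)).
Integrate each term; A/(r−a) gives A·log|r−a|; the (Br+D)/(r²+p²) term gives a log and an atan.

-1923*log(r - 6)/1480 + 8*log(r - 3)/5 - 13*log(r - 2)/24 + 227*log(r + 4)/1020 + 29*log(r**2 + 1)/3145 - 96*atan(r)/3145 + C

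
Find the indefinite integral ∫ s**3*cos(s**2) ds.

s**2*sin(s**2)/2 + cos(s**2)/2 + C

Let u = s², du = 2s ds; rewrite as (1/2)∫ u^1·cos(1u) du.
Now integrate by parts 1 time.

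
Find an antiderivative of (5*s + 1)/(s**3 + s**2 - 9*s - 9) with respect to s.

Factor the denominator: (s - 3)*(s + 1)*(s + 3).
Partial-fraction decomposition: -7/(6*(s + 3)) + 1/(2*(s + 1)) + 2/(3*(s - 3)).
Integrate each term: A/(s−a) contributes A·log|s−a|.

2*log(s - 3)/3 + log(s + 1)/2 - 7*log(s + 3)/6 + C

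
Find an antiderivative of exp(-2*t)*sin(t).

-2*exp(-2*t)*sin(t)/5 - exp(-2*t)*cos(t)/5 + C

Let I denote the integral. Integrate by parts with u = sin(t), dv = exp(-2*t) dt, so v = -exp(-2*t)/2: I = -exp(-2*t)*sin(t)/2 + (1/2)·∫ exp(-2*t)*cos(t) dt.
Apply parts again with u = cos(t), dv = exp(-2*t) dt: ∫ exp(-2*t)*cos(t) dt = -exp(-2*t)*cos(t)/2 − (1/2)·I. Substituting back brings back I: I = -exp(-2*t)*sin(t)/2 - exp(-2*t)*cos(t)/4 − (1/4)·I.
Solving for I: (1 + 1/4)·I equals the remaining terms, so I = (4/5)·(-exp(-2*t)*sin(t)/2 - exp(-2*t)*cos(t)/4).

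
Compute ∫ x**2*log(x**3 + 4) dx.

Let u = x**3 + 4, so du = (3*x**2) dx.
The integral becomes (1/3)·∫ log(u) du; integrate by parts with u′=log(u), dv′=du.

x**3*log(x**3 + 4)/3 - x**3/3 + 4*log(x**3 + 4)/3 + C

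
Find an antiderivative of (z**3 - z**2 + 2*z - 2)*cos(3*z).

Use integration by parts with u = z**3 - z**2 + 2*z - 2, dv = cos(3*z) dz, so v = sin(3*z)/3.
Apply parts 3 times (tabular method): alternate signs, differentiate u down to 0, integrate dv up.

z**3*sin(3*z)/3 - z**2*sin(3*z)/3 + z**2*cos(3*z)/3 + 4*z*sin(3*z)/9 - 2*z*cos(3*z)/9 - 16*sin(3*z)/27 + 4*cos(3*z)/27 + C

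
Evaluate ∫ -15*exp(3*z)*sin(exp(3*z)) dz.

Let u = exp(3*z), so du = (3*exp(3*z)) dz.
Rewriting, the integral becomes -5·∫ sin(u) du = -5·-cos(u).
Substituting back, u = exp(3*z).

5*cos(exp(3*z)) + C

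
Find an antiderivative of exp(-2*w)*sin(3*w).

Let I denote the integral. Integrate by parts with u = sin(3*w), dv = exp(-2*w) dw, so v = -exp(-2*w)/2: I = -exp(-2*w)*sin(3*w)/2 + (3/2)·∫ exp(-2*w)*cos(3*w) dw.
Apply parts again with u = cos(3*w), dv = exp(-2*w) dw: ∫ exp(-2*w)*cos(3*w) dw = -exp(-2*w)*cos(3*w)/2 − (3/2)·I. Substituting back brings back I: I = -exp(-2*w)*sin(3*w)/2 - 3*exp(-2*w)*cos(3*w)/4 − (9/4)·I.
Solving for I: (1 + 9/4)·I equals the remaining terms, so I = (4/13)·(-exp(-2*w)*sin(3*w)/2 - 3*exp(-2*w)*cos(3*w)/4).

-2*exp(-2*w)*sin(3*w)/13 - 3*exp(-2*w)*cos(3*w)/13 + C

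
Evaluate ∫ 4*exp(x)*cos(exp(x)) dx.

Let u = exp(x), so du = (exp(x)) dx.
Rewriting, the integral becomes 4·∫ cos(u) du = 4·sin(u).
Substituting back, u = exp(x).

4*sin(exp(x)) + C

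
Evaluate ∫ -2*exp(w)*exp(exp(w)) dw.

-2*exp(exp(w)) + C

Let u = exp(w), so du = (exp(w)) dw.
Rewriting, the integral becomes -2·∫ e^u du = -2·e^u.
Substituting back, u = exp(w).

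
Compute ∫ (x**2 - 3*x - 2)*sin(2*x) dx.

Use integration by parts with u = x**2 - 3*x - 2, dv = sin(2*x) dx, so v = -cos(2*x)/2.
Apply parts 2 times (tabular method): alternate signs, differentiate u down to 0, integrate dv up.

-x**2*cos(2*x)/2 + x*sin(2*x)/2 + 3*x*cos(2*x)/2 - 3*sin(2*x)/4 + 5*cos(2*x)/4 + C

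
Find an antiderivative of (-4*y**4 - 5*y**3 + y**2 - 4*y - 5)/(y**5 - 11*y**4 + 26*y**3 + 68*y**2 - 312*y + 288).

Factor the denominator: (y - 6)*(y - 4)*(y - 2)**2*(y + 3).
Partial-fraction decomposition: -173/(1575*(y + 3)) - 5003/(800*(y - 2)) - 113/(40*(y - 2)**2) + 1349/(56*(y - 4)) - 6257/(288*(y - 6)).
Integrate each term; A/(y−a) gives A·log|y−a|; A/(y−a)² gives −A/(y−a).

-6257*log(y - 6)/288 + 1349*log(y - 4)/56 - 5003*log(y - 2)/800 - 173*log(y + 3)/1575 + 113/(40*y - 80) + C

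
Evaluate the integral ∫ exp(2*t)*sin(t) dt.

Let I denote the integral. Integrate by parts with u = sin(t), dv = exp(2*t) dt, so v = exp(2*t)/2: I = exp(2*t)*sin(t)/2 − (1/2)·∫ exp(2*t)*cos(t) dt.
Apply parts again with u = cos(t), dv = exp(2*t) dt: ∫ exp(2*t)*cos(t) dt = exp(2*t)*cos(t)/2 + (1/2)·I. Substituting back brings back I: I = exp(2*t)*sin(t)/2 - exp(2*t)*cos(t)/4 − (1/4)·I.
Solving for I: (1 + 1/4)·I equals the remaining terms, so I = (4/5)·(exp(2*t)*sin(t)/2 - exp(2*t)*cos(t)/4).

2*exp(2*t)*sin(t)/5 - exp(2*t)*cos(t)/5 + C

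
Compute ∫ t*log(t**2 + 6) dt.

t**2*log(t**2 + 6)/2 - t**2/2 + 3*log(t**2 + 6) + C

Let u = t**2 + 6, so du = (2*t) dt.
The integral becomes (1/2)·∫ log(u) du; integrate by parts with u′=log(u), dv′=du.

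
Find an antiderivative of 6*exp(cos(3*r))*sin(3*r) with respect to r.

-2*exp(cos(3*r)) + C

Let u = cos(3*r), so du = (-3*sin(3*r)) dr.
Rewriting, the integral becomes -2·∫ e^u du = -2·e^u.
Substituting back, u = cos(3*r).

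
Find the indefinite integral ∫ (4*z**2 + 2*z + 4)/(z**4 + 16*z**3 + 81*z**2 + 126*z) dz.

2*log(z)/63 - 17*log(z + 3)/18 + 68*log(z + 6)/9 - 93*log(z + 7)/14 + C

Factor the denominator: z*(z + 3)*(z + 6)*(z + 7).
Partial-fraction decomposition: -93/(14*(z + 7)) + 68/(9*(z + 6)) - 17/(18*(z + 3)) + 2/(63*z).
Integrate each term: A/(z−a) contributes A·log|z−a|.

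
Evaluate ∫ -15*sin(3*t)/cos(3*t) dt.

5*log(cos(3*t)) + C

Let u = cos(3*t), so du = (-3*sin(3*t)) dt.
Rewriting, the integral becomes 5·∫ 1/u du = 5·log(u).
Substituting back, u = cos(3*t).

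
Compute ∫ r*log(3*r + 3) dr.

Use integration by parts with u = log(3*r + 3), dv = r dr.
Then du = 3/(3*r + 3) dr and v = r**2/2.

r**2*log(3*r + 3)/2 - r**2/4 + r/2 - log(r + 1)/2 + C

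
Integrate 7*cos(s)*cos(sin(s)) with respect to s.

Let u = sin(s), so du = (cos(s)) ds.
Rewriting, the integral becomes 7·∫ cos(u) du = 7·sin(u).
Substituting back, u = sin(s).

7*sin(sin(s)) + C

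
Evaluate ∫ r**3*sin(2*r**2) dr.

Let u = r², du = 2r dr; rewrite as (1/2)∫ u^1·sin(2u) du.
Now integrate by parts 1 time.

-r**2*cos(2*r**2)/4 + sin(2*r**2)/8 + C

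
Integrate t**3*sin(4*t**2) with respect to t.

Let u = t², du = 2t dt; rewrite as (1/2)∫ u^1·sin(4u) du.
Now integrate by parts 1 time.

-t**2*cos(4*t**2)/8 + sin(4*t**2)/32 + C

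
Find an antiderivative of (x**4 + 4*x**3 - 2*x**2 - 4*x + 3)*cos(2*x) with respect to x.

x**4*sin(2*x)/2 + 2*x**3*sin(2*x) + x**3*cos(2*x) - 5*x**2*sin(2*x)/2 + 3*x**2*cos(2*x) - 5*x*sin(2*x) - 5*x*cos(2*x)/2 + 11*sin(2*x)/4 - 5*cos(2*x)/2 + C

Use integration by parts with u = x**4 + 4*x**3 - 2*x**2 - 4*x + 3, dv = cos(2*x) dx, so v = sin(2*x)/2.
Apply parts 4 times (tabular method): alternate signs, differentiate u down to 0, integrate dv up.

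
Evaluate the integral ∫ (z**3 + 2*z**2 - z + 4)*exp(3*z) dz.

(9*z**3 + 9*z**2 - 15*z + 41)*exp(3*z)/27 + C

Use integration by parts with u = z**3 + 2*z**2 - z + 4, dv = exp(3*z) dz, so v = exp(3*z)/3.
Apply parts 3 times (tabular method): alternate signs, differentiate u down to 0, integrate dv up.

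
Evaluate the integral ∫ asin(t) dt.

Use integration by parts with u = arcsin(t), dv = dt.
Then du = 1/sqrt(-t**2 + 1) dt.

t*asin(t) + sqrt(-t**2 + 1) + C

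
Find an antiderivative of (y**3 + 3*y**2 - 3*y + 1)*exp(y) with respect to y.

(y**3 - 3*y + 4)*exp(y) + C

Use integration by parts with u = y**3 + 3*y**2 - 3*y + 1, dv = exp(y) dy, so v = exp(y).
Apply parts 3 times (tabular method): alternate signs, differentiate u down to 0, integrate dv up.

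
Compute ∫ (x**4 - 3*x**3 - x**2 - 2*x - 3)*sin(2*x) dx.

-x**4*cos(2*x)/2 + x**3*sin(2*x) + 3*x**3*cos(2*x)/2 - 9*x**2*sin(2*x)/4 + 2*x**2*cos(2*x) - 2*x*sin(2*x) - 5*x*cos(2*x)/4 + 5*sin(2*x)/8 + cos(2*x)/2 + C

Use integration by parts with u = x**4 - 3*x**3 - x**2 - 2*x - 3, dv = sin(2*x) dx, so v = -cos(2*x)/2.
Apply parts 4 times (tabular method): alternate signs, differentiate u down to 0, integrate dv up.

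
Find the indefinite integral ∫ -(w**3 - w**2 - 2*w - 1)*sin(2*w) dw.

w**3*cos(2*w)/2 - 3*w**2*sin(2*w)/4 - w**2*cos(2*w)/2 + w*sin(2*w)/2 - 7*w*cos(2*w)/4 + 7*sin(2*w)/8 - cos(2*w)/4 + C

Use integration by parts with u = w**3 - w**2 - 2*w - 1, dv = -sin(2*w) dw, so v = cos(2*w)/2.
Apply parts 3 times (tabular method): alternate signs, differentiate u down to 0, integrate dv up.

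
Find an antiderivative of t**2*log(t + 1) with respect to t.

t**3*log(t + 1)/3 - t**3/9 + t**2/6 - t/3 + log(t + 1)/3 + C

Use integration by parts with u = log(t + 1), dv = t**2 dt.
Then du = 1/(t + 1) dt and v = t**3/3.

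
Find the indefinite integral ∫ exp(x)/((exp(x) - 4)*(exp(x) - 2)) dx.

log(exp(x) - 4)/2 - log(exp(x) - 2)/2 + C

Let u = e^x, du = e^x dx.
The integral becomes ∫ du/((u-2)(u-4)); decompose into partial fractions.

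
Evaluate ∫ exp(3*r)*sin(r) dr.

3*exp(3*r)*sin(r)/10 - exp(3*r)*cos(r)/10 + C

Let I denote the integral. Integrate by parts with u = sin(r), dv = exp(3*r) dr, so v = exp(3*r)/3: I = exp(3*r)*sin(r)/3 − (1/3)·∫ exp(3*r)*cos(r) dr.
Apply parts again with u = cos(r), dv = exp(3*r) dr: ∫ exp(3*r)*cos(r) dr = exp(3*r)*cos(r)/3 + (1/3)·I. Substituting back brings back I: I = exp(3*r)*sin(r)/3 - exp(3*r)*cos(r)/9 − (1/9)·I.
Solving for I: (1 + 1/9)·I equals the remaining terms, so I = (9/10)·(exp(3*r)*sin(r)/3 - exp(3*r)*cos(r)/9).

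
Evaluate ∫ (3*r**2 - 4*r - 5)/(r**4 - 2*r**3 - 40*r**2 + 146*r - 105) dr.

Factor the denominator: (r - 5)*(r - 3)*(r - 1)*(r + 7).
Partial-fraction decomposition: -17/(96*(r + 7)) - 3/(32*(r - 1)) - 1/(4*(r - 3)) + 25/(48*(r - 5)).
Integrate each term: A/(r−a) contributes A·log|r−a|.

25*log(r - 5)/48 - log(r - 3)/4 - 3*log(r - 1)/32 - 17*log(r + 7)/96 + C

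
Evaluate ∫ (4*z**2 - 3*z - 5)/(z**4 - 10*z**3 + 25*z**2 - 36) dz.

Factor the denominator: (z - 6)*(z - 3)*(z - 2)*(z + 1).
Partial-fraction decomposition: -1/(42*(z + 1)) + 5/(12*(z - 2)) - 11/(6*(z - 3)) + 121/(84*(z - 6)).
Integrate each term: A/(z−a) contributes A·log|z−a|.

121*log(z - 6)/84 - 11*log(z - 3)/6 + 5*log(z - 2)/12 - log(z + 1)/42 + C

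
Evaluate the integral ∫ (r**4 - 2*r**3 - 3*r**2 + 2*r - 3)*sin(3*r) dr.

-r**4*cos(3*r)/3 + 4*r**3*sin(3*r)/9 + 2*r**3*cos(3*r)/3 - 2*r**2*sin(3*r)/3 + 13*r**2*cos(3*r)/9 - 26*r*sin(3*r)/27 - 10*r*cos(3*r)/9 + 10*sin(3*r)/27 + 55*cos(3*r)/81 + C

Use integration by parts with u = r**4 - 2*r**3 - 3*r**2 + 2*r - 3, dv = sin(3*r) dr, so v = -cos(3*r)/3.
Apply parts 4 times (tabular method): alternate signs, differentiate u down to 0, integrate dv up.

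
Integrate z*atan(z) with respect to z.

z**2*atan(z)/2 - z/2 + atan(z)/2 + C

Use integration by parts with u = arctan(z), dv = z dz.
Then du = 1/(z**2 + 1) dz.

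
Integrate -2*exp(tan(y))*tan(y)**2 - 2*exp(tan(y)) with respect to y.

-2*exp(tan(y)) + C

Let u = tan(y), so du = (tan(y)**2 + 1) dy.
Rewriting, the integral becomes -2·∫ e^u du = -2·e^u.
Substituting back, u = tan(y).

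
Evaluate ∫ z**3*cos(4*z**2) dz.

Let u = z², du = 2z dz; rewrite as (1/2)∫ u^1·cos(4u) du.
Now integrate by parts 1 time.

z**2*sin(4*z**2)/8 + cos(4*z**2)/32 + C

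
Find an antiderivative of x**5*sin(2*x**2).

-x**4*cos(2*x**2)/4 + x**2*sin(2*x**2)/4 + cos(2*x**2)/8 + C

Let u = x², du = 2x dx; rewrite as (1/2)∫ u^2·sin(2u) du.
Now integrate by parts 2 times.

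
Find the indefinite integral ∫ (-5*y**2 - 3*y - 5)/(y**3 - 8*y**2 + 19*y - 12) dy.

Factor the denominator: (y - 4)*(y - 3)*(y - 1).
Partial-fraction decomposition: -13/(6*(y - 1)) + 59/(2*(y - 3)) - 97/(3*(y - 4)).
Integrate each term: A/(y−a) contributes A·log|y−a|.

-97*log(y - 4)/3 + 59*log(y - 3)/2 - 13*log(y - 1)/6 + C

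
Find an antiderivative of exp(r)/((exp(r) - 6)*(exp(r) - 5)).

Let u = e^r, du = e^r dr.
The integral becomes ∫ du/((u-5)(u-6)); decompose into partial fractions.

log(exp(r) - 6) - log(exp(r) - 5) + C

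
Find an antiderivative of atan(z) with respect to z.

z*atan(z) - log(z**2 + 1)/2 + C

Use integration by parts with u = arctan(z), dv = dz.
Then du = 1/(z**2 + 1) dz.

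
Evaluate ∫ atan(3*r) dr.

r*atan(3*r) - log(9*r**2 + 1)/6 + C

Use integration by parts with u = arctan(3*r), dv = dr.
Then du = 3/(9*r**2 + 1) dr.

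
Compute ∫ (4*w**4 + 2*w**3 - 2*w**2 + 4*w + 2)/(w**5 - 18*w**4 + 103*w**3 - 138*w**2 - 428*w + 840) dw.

5111*log(w - 7)/45 - 2785*log(w - 6)/16 + 1361*log(w - 5)/21 - 41*log(w - 2)/120 + 17*log(w + 2)/1008 + C

Factor the denominator: (w - 7)*(w - 6)*(w - 5)*(w - 2)*(w + 2).
Partial-fraction decomposition: 17/(1008*(w + 2)) - 41/(120*(w - 2)) + 1361/(21*(w - 5)) - 2785/(16*(w - 6)) + 5111/(45*(w - 7)).
Integrate each term: A/(w−a) contributes A·log|w−a|.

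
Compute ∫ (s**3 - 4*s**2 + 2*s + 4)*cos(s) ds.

s**3*sin(s) - 4*s**2*sin(s) + 3*s**2*cos(s) - 4*s*sin(s) - 8*s*cos(s) + 12*sin(s) - 4*cos(s) + C

Use integration by parts with u = s**3 - 4*s**2 + 2*s + 4, dv = cos(s) ds, so v = sin(s).
Apply parts 3 times (tabular method): alternate signs, differentiate u down to 0, integrate dv up.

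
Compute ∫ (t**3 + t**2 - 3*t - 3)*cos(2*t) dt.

Use integration by parts with u = t**3 + t**2 - 3*t - 3, dv = cos(2*t) dt, so v = sin(2*t)/2.
Apply parts 3 times (tabular method): alternate signs, differentiate u down to 0, integrate dv up.

t**3*sin(2*t)/2 + t**2*sin(2*t)/2 + 3*t**2*cos(2*t)/4 - 9*t*sin(2*t)/4 + t*cos(2*t)/2 - 7*sin(2*t)/4 - 9*cos(2*t)/8 + C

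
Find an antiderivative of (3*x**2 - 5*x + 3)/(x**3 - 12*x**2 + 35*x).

3*log(x)/35 + 115*log(x - 7)/14 - 53*log(x - 5)/10 + C

Factor the denominator: x*(x - 7)*(x - 5).
Partial-fraction decomposition: -53/(10*(x - 5)) + 115/(14*(x - 7)) + 3/(35*x).
Integrate each term: A/(x−a) contributes A·log|x−a|.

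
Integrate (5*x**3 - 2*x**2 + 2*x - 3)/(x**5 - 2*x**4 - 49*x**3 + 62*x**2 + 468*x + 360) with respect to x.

Factor the denominator: (x - 6)*(x - 5)*(x + 1)*(x + 2)*(x + 6).
Partial-fraction decomposition: -389/(880*(x + 6)) + 55/(224*(x + 2)) - 2/(35*(x + 1)) - 97/(77*(x - 5)) + 339/(224*(x - 6)).
Integrate each term: A/(x−a) contributes A·log|x−a|.

339*log(x - 6)/224 - 97*log(x - 5)/77 - 2*log(x + 1)/35 + 55*log(x + 2)/224 - 389*log(x + 6)/880 + C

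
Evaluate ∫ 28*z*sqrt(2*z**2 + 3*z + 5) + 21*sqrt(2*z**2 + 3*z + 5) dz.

14*(2*z**2 + 3*z + 5)**(3/2)/3 + C

Let u = 2*z**2 + 3*z + 5, so du = (4*z + 3) dz.
Rewriting, the integral becomes 7·∫ √u du = 7·(2/3)u^(3/2).
Substituting back, u = 2*z**2 + 3*z + 5.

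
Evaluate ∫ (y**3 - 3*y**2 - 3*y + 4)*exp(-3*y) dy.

Use integration by parts with u = y**3 - 3*y**2 - 3*y + 4, dv = exp(-3*y) dy, so v = -exp(-3*y)/3.
Apply parts 3 times (tabular method): alternate signs, differentiate u down to 0, integrate dv up.

(-9*y**3 + 18*y**2 + 39*y - 23)*exp(-3*y)/27 + C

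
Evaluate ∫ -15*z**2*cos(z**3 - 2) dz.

Let u = z**3 - 2, so du = (3*z**2) dz.
Rewriting, the integral becomes -5·∫ cos(u) du = -5·sin(u).
Substituting back, u = z**3 - 2.

-5*sin(z**3 - 2) + C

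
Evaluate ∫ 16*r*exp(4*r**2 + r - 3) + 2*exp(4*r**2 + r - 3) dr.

2*exp(4*r**2 + r - 3) + C

Let u = 4*r**2 + r - 3, so du = (8*r + 1) dr.
Rewriting, the integral becomes 2·∫ e^u du = 2·e^u.
Substituting back, u = 4*r**2 + r - 3.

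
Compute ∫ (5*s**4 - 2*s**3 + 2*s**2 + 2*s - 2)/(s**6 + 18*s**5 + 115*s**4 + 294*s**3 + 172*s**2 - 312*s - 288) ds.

Factor the denominator: (s - 1)*(s + 1)*(s + 2)*(s + 4)*(s + 6)**2.
Partial-fraction decomposition: 42829/(3920*(s + 6)) + 697/(28*(s + 6)**2) - 143/(12*(s + 4)) + 49/(48*(s + 2)) - 1/(30*(s + 1)) + 1/(294*(s - 1)).
Integrate each term; A/(s−a) gives A·log|s−a|; A/(s−a)² gives −A/(s−a).

log(s - 1)/294 - log(s + 1)/30 + 49*log(s + 2)/48 - 143*log(s + 4)/12 + 42829*log(s + 6)/3920 - 697/(28*s + 168) + C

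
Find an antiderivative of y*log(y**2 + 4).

Let u = y**2 + 4, so du = (2*y) dy.
The integral becomes (1/2)·∫ log(u) du; integrate by parts with u′=log(u), dv′=du.

y**2*log(y**2 + 4)/2 - y**2/2 + 2*log(y**2 + 4) + C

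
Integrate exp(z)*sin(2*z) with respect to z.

Let I denote the integral. Integrate by parts with u = sin(2*z), dv = exp(z) dz, so v = exp(z): I = exp(z)*sin(2*z) − 2·∫ exp(z)*cos(2*z) dz.
Apply parts again with u = cos(2*z), dv = exp(z) dz: ∫ exp(z)*cos(2*z) dz = exp(z)*cos(2*z) + 2·I. Substituting back brings back I: I = exp(z)*sin(2*z) - 2*exp(z)*cos(2*z) − 4·I.
Solving for I: (1 + 4)·I equals the remaining terms, so I = (1/5)·(exp(z)*sin(2*z) - 2*exp(z)*cos(2*z)).

exp(z)*sin(2*z)/5 - 2*exp(z)*cos(2*z)/5 + C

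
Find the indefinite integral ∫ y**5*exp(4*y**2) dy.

(8*y**4 - 4*y**2 + 1)*exp(4*y**2)/64 + C

Let u = y², du = 2y dy; rewrite as (1/2)∫ u^2·exp(4u) du.
Now integrate by parts 2 times.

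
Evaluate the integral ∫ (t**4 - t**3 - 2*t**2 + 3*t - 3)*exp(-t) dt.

(-t**4 - 3*t**3 - 7*t**2 - 17*t - 14)*exp(-t) + C

Use integration by parts with u = t**4 - t**3 - 2*t**2 + 3*t - 3, dv = exp(-t) dt, so v = -exp(-t).
Apply parts 4 times (tabular method): alternate signs, differentiate u down to 0, integrate dv up.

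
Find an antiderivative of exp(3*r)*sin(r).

3*exp(3*r)*sin(r)/10 - exp(3*r)*cos(r)/10 + C

Let I denote the integral. Integrate by parts with u = sin(r), dv = exp(3*r) dr, so v = exp(3*r)/3: I = exp(3*r)*sin(r)/3 − (1/3)·∫ exp(3*r)*cos(r) dr.
Apply parts again with u = cos(r), dv = exp(3*r) dr: ∫ exp(3*r)*cos(r) dr = exp(3*r)*cos(r)/3 + (1/3)·I. Substituting back brings back I: I = exp(3*r)*sin(r)/3 - exp(3*r)*cos(r)/9 − (1/9)·I.
Solving for I: (1 + 1/9)·I equals the remaining terms, so I = (9/10)·(exp(3*r)*sin(r)/3 - exp(3*r)*cos(r)/9).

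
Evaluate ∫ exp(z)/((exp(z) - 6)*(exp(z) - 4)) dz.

Let u = e^z, du = e^z dz.
The integral becomes ∫ du/((u-4)(u-6)); decompose into partial fractions.

log(exp(z) - 6)/2 - log(exp(z) - 4)/2 + C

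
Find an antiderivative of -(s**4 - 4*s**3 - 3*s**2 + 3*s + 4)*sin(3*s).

s**4*cos(3*s)/3 - 4*s**3*sin(3*s)/9 - 4*s**3*cos(3*s)/3 + 4*s**2*sin(3*s)/3 - 13*s**2*cos(3*s)/9 + 26*s*sin(3*s)/27 + 17*s*cos(3*s)/9 - 17*sin(3*s)/27 + 134*cos(3*s)/81 + C

Use integration by parts with u = s**4 - 4*s**3 - 3*s**2 + 3*s + 4, dv = -sin(3*s) ds, so v = cos(3*s)/3.
Apply parts 4 times (tabular method): alternate signs, differentiate u down to 0, integrate dv up.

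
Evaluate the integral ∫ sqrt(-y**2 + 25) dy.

y*sqrt(-y**2 + 25)/2 + 25*asin(y/5)/2 + C

Substitute y = 5·sin(θ), so dy = 5·cos(θ) dθ and the radical becomes sqrt(-y**2 + 25) = 5·cos(θ) by the Pythagorean identity.
Integrate the resulting trig expression in θ, then back-substitute θ = asin(y/5), sin(θ) = y/5, cos(θ) = sqrt(-y**2 + 25)/5 (absorbing any constant into C).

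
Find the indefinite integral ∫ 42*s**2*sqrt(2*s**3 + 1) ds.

Let u = 2*s**3 + 1, so du = (6*s**2) ds.
Rewriting, the integral becomes 7·∫ √u du = 7·(2/3)u^(3/2).
Substituting back, u = 2*s**3 + 1.

14*(2*s**3 + 1)**(3/2)/3 + C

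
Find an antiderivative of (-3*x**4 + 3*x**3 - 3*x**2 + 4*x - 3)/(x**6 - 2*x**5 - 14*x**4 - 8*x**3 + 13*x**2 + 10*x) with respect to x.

Factor the denominator: x*(x - 5)*(x - 1)*(x + 1)**2*(x + 2).
Partial-fraction decomposition: 95/(42*(x + 2)) - 61/(36*(x + 1)) + 4/(3*(x + 1)**2) + 1/(24*(x - 1)) - 779/(2520*(x - 5)) - 3/(10*x).
Integrate each term; A/(x−a) gives A·log|x−a|; A/(x−a)² gives −A/(x−a).

-3*log(x)/10 - 779*log(x - 5)/2520 + log(x - 1)/24 - 61*log(x + 1)/36 + 95*log(x + 2)/42 - 4/(3*x + 3) + C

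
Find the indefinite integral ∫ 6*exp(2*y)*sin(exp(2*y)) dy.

Let u = exp(2*y), so du = (2*exp(2*y)) dy.
Rewriting, the integral becomes 3·∫ sin(u) du = 3·-cos(u).
Substituting back, u = exp(2*y).

-3*cos(exp(2*y)) + C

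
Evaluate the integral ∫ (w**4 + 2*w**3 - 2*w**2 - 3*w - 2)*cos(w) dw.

Use integration by parts with u = w**4 + 2*w**3 - 2*w**2 - 3*w - 2, dv = cos(w) dw, so v = sin(w).
Apply parts 4 times (tabular method): alternate signs, differentiate u down to 0, integrate dv up.

w**4*sin(w) + 2*w**3*sin(w) + 4*w**3*cos(w) - 14*w**2*sin(w) + 6*w**2*cos(w) - 15*w*sin(w) - 28*w*cos(w) + 26*sin(w) - 15*cos(w) + C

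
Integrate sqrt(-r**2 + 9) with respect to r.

r*sqrt(-r**2 + 9)/2 + 9*asin(r/3)/2 + C

Substitute r = 3·sin(θ), so dr = 3·cos(θ) dθ and the radical becomes sqrt(-r**2 + 9) = 3·cos(θ) by the Pythagorean identity.
Integrate the resulting trig expression in θ, then back-substitute θ = asin(r/3), sin(θ) = r/3, cos(θ) = sqrt(-r**2 + 9)/3 (absorbing any constant into C).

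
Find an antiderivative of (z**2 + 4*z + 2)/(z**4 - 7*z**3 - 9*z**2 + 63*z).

2*log(z)/63 + 79*log(z - 7)/280 - 23*log(z - 3)/72 + log(z + 3)/180 + C

Factor the denominator: z*(z - 7)*(z - 3)*(z + 3).
Partial-fraction decomposition: 1/(180*(z + 3)) - 23/(72*(z - 3)) + 79/(280*(z - 7)) + 2/(63*z).
Integrate each term: A/(z−a) contributes A·log|z−a|.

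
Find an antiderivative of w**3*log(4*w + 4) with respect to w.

w**4*log(4*w + 4)/4 - w**4/16 + w**3/12 - w**2/8 + w/4 - log(w + 1)/4 + C

Use integration by parts with u = log(4*w + 4), dv = w**3 dw.
Then du = 4/(4*w + 4) dw and v = w**4/4.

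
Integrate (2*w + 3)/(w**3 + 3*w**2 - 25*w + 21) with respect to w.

9*log(w - 3)/20 - 5*log(w - 1)/16 - 11*log(w + 7)/80 + C

Factor the denominator: (w - 3)*(w - 1)*(w + 7).
Partial-fraction decomposition: -11/(80*(w + 7)) - 5/(16*(w - 1)) + 9/(20*(w - 3)).
Integrate each term: A/(w−a) contributes A·log|w−a|.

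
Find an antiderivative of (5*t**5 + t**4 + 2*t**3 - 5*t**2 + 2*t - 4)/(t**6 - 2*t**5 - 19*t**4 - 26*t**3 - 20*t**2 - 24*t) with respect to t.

log(t)/6 + 10109*log(t - 6)/3552 + 1461*log(t + 2)/800 + 149*log(t**2 + 1)/1850 - 68*atan(t)/925 + 47/(20*t + 40) + C

Factor the denominator: t*(t - 6)*(t + 2)**2*(t**2 + 1).
Partial-fraction decomposition: (149*t - 68)/(925*(t**2 + 1)) + 1461/(800*(t + 2)) - 47/(20*(t + 2)**2) + 10109/(3552*(t - 6)) + 1/(6*t).
Integrate each term; A/(t−a) gives A·log|t−a|; the (Bt+D)/(t²+p²) term gives a log and an atan.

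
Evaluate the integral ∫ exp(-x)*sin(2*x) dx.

Let I denote the integral. Integrate by parts with u = sin(2*x), dv = exp(-x) dx, so v = -exp(-x): I = -exp(-x)*sin(2*x) + 2·∫ exp(-x)*cos(2*x) dx.
Apply parts again with u = cos(2*x), dv = exp(-x) dx: ∫ exp(-x)*cos(2*x) dx = -exp(-x)*cos(2*x) − 2·I. Substituting back brings back I: I = -exp(-x)*sin(2*x) - 2*exp(-x)*cos(2*x) − 4·I.
Solving for I: (1 + 4)·I equals the remaining terms, so I = (1/5)·(-exp(-x)*sin(2*x) - 2*exp(-x)*cos(2*x)).

-exp(-x)*sin(2*x)/5 - 2*exp(-x)*cos(2*x)/5 + C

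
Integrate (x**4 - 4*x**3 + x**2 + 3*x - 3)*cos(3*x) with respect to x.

Use integration by parts with u = x**4 - 4*x**3 + x**2 + 3*x - 3, dv = cos(3*x) dx, so v = sin(3*x)/3.
Apply parts 4 times (tabular method): alternate signs, differentiate u down to 0, integrate dv up.

x**4*sin(3*x)/3 - 4*x**3*sin(3*x)/3 + 4*x**3*cos(3*x)/9 - x**2*sin(3*x)/9 - 4*x**2*cos(3*x)/3 + 17*x*sin(3*x)/9 - 2*x*cos(3*x)/27 - 79*sin(3*x)/81 + 17*cos(3*x)/27 + C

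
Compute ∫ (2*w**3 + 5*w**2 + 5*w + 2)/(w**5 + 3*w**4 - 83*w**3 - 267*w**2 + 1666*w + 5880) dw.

11*log(w - 7)/21 - 322*log(w - 6)/715 - log(w + 4)/5 + 37*log(w + 5)/66 - 79*log(w + 7)/182 + C

Factor the denominator: (w - 7)*(w - 6)*(w + 4)*(w + 5)*(w + 7).
Partial-fraction decomposition: -79/(182*(w + 7)) + 37/(66*(w + 5)) - 1/(5*(w + 4)) - 322/(715*(w - 6)) + 11/(21*(w - 7)).
Integrate each term: A/(w−a) contributes A·log|w−a|.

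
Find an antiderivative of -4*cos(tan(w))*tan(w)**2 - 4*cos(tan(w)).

-4*sin(tan(w)) + C

Let u = tan(w), so du = (tan(w)**2 + 1) dw.
Rewriting, the integral becomes -4·∫ cos(u) du = -4·sin(u).
Substituting back, u = tan(w).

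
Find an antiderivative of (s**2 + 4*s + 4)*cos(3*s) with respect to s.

s**2*sin(3*s)/3 + 4*s*sin(3*s)/3 + 2*s*cos(3*s)/9 + 34*sin(3*s)/27 + 4*cos(3*s)/9 + C

Use integration by parts with u = s**2 + 4*s + 4, dv = cos(3*s) ds, so v = sin(3*s)/3.
Apply parts 2 times (tabular method): alternate signs, differentiate u down to 0, integrate dv up.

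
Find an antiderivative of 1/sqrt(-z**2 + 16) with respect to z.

asin(z/4) + C

Substitute z = 4·sin(θ), so dz = 4·cos(θ) dθ and the radical becomes sqrt(-z**2 + 16) = 4·cos(θ) by the Pythagorean identity.
Integrate the resulting trig expression in θ, then back-substitute θ = asin(z/4), sin(θ) = z/4, cos(θ) = sqrt(-z**2 + 16)/4 (absorbing any constant into C).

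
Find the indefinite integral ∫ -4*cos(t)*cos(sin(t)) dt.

-4*sin(sin(t)) + C

Let u = sin(t), so du = (cos(t)) dt.
Rewriting, the integral becomes -4·∫ cos(u) du = -4·sin(u).
Substituting back, u = sin(t).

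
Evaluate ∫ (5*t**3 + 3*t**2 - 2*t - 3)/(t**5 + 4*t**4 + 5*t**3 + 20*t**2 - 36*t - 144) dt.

Factor the denominator: (t - 2)*(t + 2)*(t + 4)*(t**2 + 9).
Partial-fraction decomposition: (158*t + 543)/(325*(t**2 + 9)) - 89/(100*(t + 4)) + 27/(104*(t + 2)) + 15/(104*(t - 2)).
Integrate each term; A/(t−a) gives A·log|t−a|; the (Bt+D)/(t²+p²) term gives a log and an atan.

15*log(t - 2)/104 + 27*log(t + 2)/104 - 89*log(t + 4)/100 + 79*log(t**2 + 9)/325 + 181*atan(t/3)/325 + C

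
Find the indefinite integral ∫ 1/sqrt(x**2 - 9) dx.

Substitute x = 3·sec(θ), so dx = 3·sec(θ)*tan(θ) dθ and the radical becomes sqrt(x**2 - 9) = 3·tan(θ) by the Pythagorean identity.
Integrate the resulting trig expression in θ, then back-substitute sec(θ) = x/3, tan(θ) = sqrt(x**2 - 9)/3 (absorbing any constant into C).

log(x + sqrt(x**2 - 9)) + C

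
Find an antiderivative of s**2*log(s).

Use integration by parts with u = log(s), dv = s**2 ds.
Then du = 1/s ds and v = s**3/3.

s**3*log(s)/3 - s**3/9 + C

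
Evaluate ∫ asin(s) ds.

Use integration by parts with u = arcsin(s), dv = ds.
Then du = 1/sqrt(-s**2 + 1) ds.

s*asin(s) + sqrt(-s**2 + 1) + C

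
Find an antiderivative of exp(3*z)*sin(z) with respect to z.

3*exp(3*z)*sin(z)/10 - exp(3*z)*cos(z)/10 + C

Let I denote the integral. Integrate by parts with u = sin(z), dv = exp(3*z) dz, so v = exp(3*z)/3: I = exp(3*z)*sin(z)/3 − (1/3)·∫ exp(3*z)*cos(z) dz.
Apply parts again with u = cos(z), dv = exp(3*z) dz: ∫ exp(3*z)*cos(z) dz = exp(3*z)*cos(z)/3 + (1/3)·I. Substituting back brings back I: I = exp(3*z)*sin(z)/3 - exp(3*z)*cos(z)/9 − (1/9)·I.
Solving for I: (1 + 1/9)·I equals the remaining terms, so I = (9/10)·(exp(3*z)*sin(z)/3 - exp(3*z)*cos(z)/9).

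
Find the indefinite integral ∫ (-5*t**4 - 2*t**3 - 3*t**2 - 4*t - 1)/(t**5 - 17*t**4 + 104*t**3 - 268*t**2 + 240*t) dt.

Factor the denominator: t*(t - 6)*(t - 5)*(t - 4)*(t - 2).
Partial-fraction decomposition: 39/(16*(t - 2)) - 1473/(16*(t - 4)) + 1157/(5*(t - 5)) - 7045/(48*(t - 6)) - 1/(240*t).
Integrate each term: A/(t−a) contributes A·log|t−a|.

-log(t)/240 - 7045*log(t - 6)/48 + 1157*log(t - 5)/5 - 1473*log(t - 4)/16 + 39*log(t - 2)/16 + C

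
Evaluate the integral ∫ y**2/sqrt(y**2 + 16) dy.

y*sqrt(y**2 + 16)/2 - 8*log(y + sqrt(y**2 + 16)) + C

Substitute y = 4·tan(θ), so dy = 4·sec(θ)^2 dθ and the radical becomes sqrt(y**2 + 16) = 4·sec(θ) by the Pythagorean identity.
Integrate the resulting trig expression in θ, then back-substitute tan(θ) = y/4, sec(θ) = sqrt(y**2 + 16)/4 (absorbing any constant into C).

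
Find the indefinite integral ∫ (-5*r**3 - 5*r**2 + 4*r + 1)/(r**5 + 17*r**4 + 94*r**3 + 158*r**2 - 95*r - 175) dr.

-5*log(r - 1)/576 + log(r + 1)/64 - 4333*log(r + 5)/576 + 481*log(r + 7)/64 - 481/(48*r + 240) + C

Factor the denominator: (r - 1)*(r + 1)*(r + 5)**2*(r + 7).
Partial-fraction decomposition: 481/(64*(r + 7)) - 4333/(576*(r + 5)) + 481/(48*(r + 5)**2) + 1/(64*(r + 1)) - 5/(576*(r - 1)).
Integrate each term; A/(r−a) gives A·log|r−a|; A/(r−a)² gives −A/(r−a).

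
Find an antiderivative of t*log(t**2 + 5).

t**2*log(t**2 + 5)/2 - t**2/2 + 5*log(t**2 + 5)/2 + C

Let u = t**2 + 5, so du = (2*t) dt.
The integral becomes (1/2)·∫ log(u) du; integrate by parts with u′=log(u), dv′=du.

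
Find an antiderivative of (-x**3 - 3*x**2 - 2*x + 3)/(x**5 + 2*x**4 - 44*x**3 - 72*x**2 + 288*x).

Factor the denominator: x*(x - 6)*(x - 2)*(x + 4)*(x + 6).
Partial-fraction decomposition: 41/(384*(x + 6)) - 9/(160*(x + 4)) + 7/(128*(x - 2)) - 37/(320*(x - 6)) + 1/(96*x).
Integrate each term: A/(x−a) contributes A·log|x−a|.

log(x)/96 - 37*log(x - 6)/320 + 7*log(x - 2)/128 - 9*log(x + 4)/160 + 41*log(x + 6)/384 + C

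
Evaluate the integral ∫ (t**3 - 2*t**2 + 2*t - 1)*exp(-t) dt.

Use integration by parts with u = t**3 - 2*t**2 + 2*t - 1, dv = exp(-t) dt, so v = -exp(-t).
Apply parts 3 times (tabular method): alternate signs, differentiate u down to 0, integrate dv up.

(-t**3 - t**2 - 4*t - 3)*exp(-t) + C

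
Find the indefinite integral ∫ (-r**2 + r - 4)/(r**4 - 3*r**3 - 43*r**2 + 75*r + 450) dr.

Factor the denominator: (r - 6)*(r - 5)*(r + 3)*(r + 5).
Partial-fraction decomposition: 17/(110*(r + 5)) - 1/(9*(r + 3)) + 3/(10*(r - 5)) - 34/(99*(r - 6)).
Integrate each term: A/(r−a) contributes A·log|r−a|.

-34*log(r - 6)/99 + 3*log(r - 5)/10 - log(r + 3)/9 + 17*log(r + 5)/110 + C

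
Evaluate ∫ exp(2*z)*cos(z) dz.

exp(2*z)*sin(z)/5 + 2*exp(2*z)*cos(z)/5 + C

Let I denote the integral. Integrate by parts with u = cos(z), dv = exp(2*z) dz, so v = exp(2*z)/2: I = exp(2*z)*cos(z)/2 + (1/2)·∫ exp(2*z)*sin(z) dz.
Apply parts again with u = sin(z), dv = exp(2*z) dz: ∫ exp(2*z)*sin(z) dz = exp(2*z)*sin(z)/2 − (1/2)·I. Substituting back brings back I: I = exp(2*z)*sin(z)/4 + exp(2*z)*cos(z)/2 − (1/4)·I.
Solving for I: (1 + 1/4)·I equals the remaining terms, so I = (4/5)·(exp(2*z)*sin(z)/4 + exp(2*z)*cos(z)/2).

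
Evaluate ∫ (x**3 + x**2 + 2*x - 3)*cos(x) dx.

x**3*sin(x) + x**2*sin(x) + 3*x**2*cos(x) - 4*x*sin(x) + 2*x*cos(x) - 5*sin(x) - 4*cos(x) + C

Use integration by parts with u = x**3 + x**2 + 2*x - 3, dv = cos(x) dx, so v = sin(x).
Apply parts 3 times (tabular method): alternate signs, differentiate u down to 0, integrate dv up.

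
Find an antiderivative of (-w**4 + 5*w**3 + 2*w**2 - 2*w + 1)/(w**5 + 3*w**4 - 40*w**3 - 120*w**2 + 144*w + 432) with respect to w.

-155*log(w - 6)/3456 - 29*log(w - 2)/640 - 43*log(w + 2)/128 + 191*log(w + 3)/135 - 2291*log(w + 6)/1152 + C

Factor the denominator: (w - 6)*(w - 2)*(w + 2)*(w + 3)*(w + 6).
Partial-fraction decomposition: -2291/(1152*(w + 6)) + 191/(135*(w + 3)) - 43/(128*(w + 2)) - 29/(640*(w - 2)) - 155/(3456*(w - 6)).
Integrate each term: A/(w−a) contributes A·log|w−a|.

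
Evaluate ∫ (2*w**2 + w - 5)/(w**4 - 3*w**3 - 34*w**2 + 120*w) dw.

-log(w)/24 + 10*log(w - 5)/11 - 31*log(w - 4)/40 - 61*log(w + 6)/660 + C

Factor the denominator: w*(w - 5)*(w - 4)*(w + 6).
Partial-fraction decomposition: -61/(660*(w + 6)) - 31/(40*(w - 4)) + 10/(11*(w - 5)) - 1/(24*w).
Integrate each term: A/(w−a) contributes A·log|w−a|.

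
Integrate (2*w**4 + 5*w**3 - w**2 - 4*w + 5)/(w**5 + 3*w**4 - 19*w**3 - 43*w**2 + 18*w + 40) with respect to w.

Factor the denominator: (w - 4)*(w - 1)*(w + 1)*(w + 2)*(w + 5).
Partial-fraction decomposition: 625/(648*(w + 5)) - 1/(54*(w + 2)) + 1/(8*(w + 1)) - 7/(108*(w - 1)) + 161/(162*(w - 4)).
Integrate each term: A/(w−a) contributes A·log|w−a|.

161*log(w - 4)/162 - 7*log(w - 1)/108 + log(w + 1)/8 - log(w + 2)/54 + 625*log(w + 5)/648 + C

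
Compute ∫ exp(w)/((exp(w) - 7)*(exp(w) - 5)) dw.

log(exp(w) - 7)/2 - log(exp(w) - 5)/2 + C

Let u = e^w, du = e^w dw.
The integral becomes ∫ du/((u-5)(u-7)); decompose into partial fractions.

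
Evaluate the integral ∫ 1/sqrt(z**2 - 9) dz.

Substitute z = 3·sec(θ), so dz = 3·sec(θ)*tan(θ) dθ and the radical becomes sqrt(z**2 - 9) = 3·tan(θ) by the Pythagorean identity.
Integrate the resulting trig expression in θ, then back-substitute sec(θ) = z/3, tan(θ) = sqrt(z**2 - 9)/3 (absorbing any constant into C).

log(z + sqrt(z**2 - 9)) + C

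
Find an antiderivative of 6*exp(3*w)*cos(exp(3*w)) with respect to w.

2*sin(exp(3*w)) + C

Let u = exp(3*w), so du = (3*exp(3*w)) dw.
Rewriting, the integral becomes 2·∫ cos(u) du = 2·sin(u).
Substituting back, u = exp(3*w).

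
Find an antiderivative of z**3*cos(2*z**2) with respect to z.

Let u = z², du = 2z dz; rewrite as (1/2)∫ u^1·cos(2u) du.
Now integrate by parts 1 time.

z**2*sin(2*z**2)/4 + cos(2*z**2)/8 + C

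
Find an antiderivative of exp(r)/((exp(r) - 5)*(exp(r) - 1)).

Let u = e^r, du = e^r dr.
The integral becomes ∫ du/((u-1)(u-5)); decompose into partial fractions.

log(exp(r) - 5)/4 - log(exp(r) - 1)/4 + C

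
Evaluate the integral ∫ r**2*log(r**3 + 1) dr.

r**3*log(r**3 + 1)/3 - r**3/3 + log(r**3 + 1)/3 + C

Let u = r**3 + 1, so du = (3*r**2) dr.
The integral becomes (1/3)·∫ log(u) du; integrate by parts with u′=log(u), dv′=du.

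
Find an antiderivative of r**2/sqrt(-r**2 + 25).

Substitute r = 5·sin(θ), so dr = 5·cos(θ) dθ and the radical becomes sqrt(-r**2 + 25) = 5·cos(θ) by the Pythagorean identity.
Integrate the resulting trig expression in θ, then back-substitute θ = asin(r/5), sin(θ) = r/5, cos(θ) = sqrt(-r**2 + 25)/5 (absorbing any constant into C).

-r*sqrt(-r**2 + 25)/2 + 25*asin(r/5)/2 + C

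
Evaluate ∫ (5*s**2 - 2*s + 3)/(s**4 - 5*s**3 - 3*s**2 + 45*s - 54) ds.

Factor the denominator: (s - 3)**2*(s - 2)*(s + 3).
Partial-fraction decomposition: -3/(10*(s + 3)) + 19/(5*(s - 2)) - 7/(2*(s - 3)) + 7/(s - 3)**2.
Integrate each term; A/(s−a) gives A·log|s−a|; A/(s−a)² gives −A/(s−a).

-7*log(s - 3)/2 + 19*log(s - 2)/5 - 3*log(s + 3)/10 - 7/(s - 3) + C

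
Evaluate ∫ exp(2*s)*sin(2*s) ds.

Let I denote the integral. Integrate by parts with u = sin(2*s), dv = exp(2*s) ds, so v = exp(2*s)/2: I = exp(2*s)*sin(2*s)/2 − ∫ exp(2*s)*cos(2*s) ds.
Apply parts again with u = cos(2*s), dv = exp(2*s) ds: ∫ exp(2*s)*cos(2*s) ds = exp(2*s)*cos(2*s)/2 + I. Substituting back brings back I: I = exp(2*s)*sin(2*s)/2 - exp(2*s)*cos(2*s)/2 − I.
Solving for I: (1 + 1)·I equals the remaining terms, so I = (1/2)·(exp(2*s)*sin(2*s)/2 - exp(2*s)*cos(2*s)/2).

exp(2*s)*sin(2*s)/4 - exp(2*s)*cos(2*s)/4 + C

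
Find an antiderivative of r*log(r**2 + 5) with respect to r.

r**2*log(r**2 + 5)/2 - r**2/2 + 5*log(r**2 + 5)/2 + C

Let u = r**2 + 5, so du = (2*r) dr.
The integral becomes (1/2)·∫ log(u) du; integrate by parts with u′=log(u), dv′=du.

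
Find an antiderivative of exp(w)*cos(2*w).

Let I denote the integral. Integrate by parts with u = cos(2*w), dv = exp(w) dw, so v = exp(w): I = exp(w)*cos(2*w) + 2·∫ exp(w)*sin(2*w) dw.
Apply parts again with u = sin(2*w), dv = exp(w) dw: ∫ exp(w)*sin(2*w) dw = exp(w)*sin(2*w) − 2·I. Substituting back brings back I: I = 2*exp(w)*sin(2*w) + exp(w)*cos(2*w) − 4·I.
Solving for I: (1 + 4)·I equals the remaining terms, so I = (1/5)·(2*exp(w)*sin(2*w) + exp(w)*cos(2*w)).

2*exp(w)*sin(2*w)/5 + exp(w)*cos(2*w)/5 + C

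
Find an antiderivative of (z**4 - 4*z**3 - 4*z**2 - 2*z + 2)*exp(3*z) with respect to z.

Use integration by parts with u = z**4 - 4*z**3 - 4*z**2 - 2*z + 2, dv = exp(3*z) dz, so v = exp(3*z)/3.
Apply parts 4 times (tabular method): alternate signs, differentiate u down to 0, integrate dv up.

(27*z**4 - 144*z**3 + 36*z**2 - 78*z + 80)*exp(3*z)/81 + C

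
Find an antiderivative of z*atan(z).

z**2*atan(z)/2 - z/2 + atan(z)/2 + C

Use integration by parts with u = arctan(z), dv = z dz.
Then du = 1/(z**2 + 1) dz.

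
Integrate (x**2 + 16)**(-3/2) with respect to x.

x/(16*sqrt(x**2 + 16)) + C

Substitute x = 4·tan(θ), so dx = 4·sec(θ)^2 dθ and the radical becomes sqrt(x**2 + 16) = 4·sec(θ) by the Pythagorean identity.
Integrate the resulting trig expression in θ, then back-substitute tan(θ) = x/4, sec(θ) = sqrt(x**2 + 16)/4 (absorbing any constant into C).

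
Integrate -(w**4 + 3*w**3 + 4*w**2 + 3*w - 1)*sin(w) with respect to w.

Use integration by parts with u = w**4 + 3*w**3 + 4*w**2 + 3*w - 1, dv = -sin(w) dw, so v = cos(w).
Apply parts 4 times (tabular method): alternate signs, differentiate u down to 0, integrate dv up.

w**4*cos(w) - 4*w**3*sin(w) + 3*w**3*cos(w) - 9*w**2*sin(w) - 8*w**2*cos(w) + 16*w*sin(w) - 15*w*cos(w) + 15*sin(w) + 15*cos(w) + C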